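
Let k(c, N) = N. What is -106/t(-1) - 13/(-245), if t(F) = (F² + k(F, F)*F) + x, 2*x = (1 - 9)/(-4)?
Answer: -25931/735 ≈ -35.280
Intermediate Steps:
x = 1 (x = ((1 - 9)/(-4))/2 = (-8*(-¼))/2 = (½)*2 = 1)
t(F) = 1 + 2*F² (t(F) = (F² + F*F) + 1 = (F² + F²) + 1 = 2*F² + 1 = 1 + 2*F²)
-106/t(-1) - 13/(-245) = -106/(1 + 2*(-1)²) - 13/(-245) = -106/(1 + 2*1) - 13*(-1/245) = -106/(1 + 2) + 13/245 = -106/3 + 13/245 = -25931/735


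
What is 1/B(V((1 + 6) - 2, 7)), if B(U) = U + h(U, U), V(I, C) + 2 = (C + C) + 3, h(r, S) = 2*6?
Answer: 1/27 ≈ 0.037037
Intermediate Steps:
h(r, S) = 12
V(I, C) = 1 + 2*C (V(I, C) = -2 + ((C + C) + 3) = -2 + (2*C + 3) = -2 + (3 + 2*C) = 1 + 2*C)
B(U) = 12 + U (B(U) = U + 12 = 12 + U)
1/B(V((1 + 6) - 2, 7)) = 1/(12 + (1 + 2*7)) = 1/(12 + (1 + 14)) = 1/(12 + 15) = 1/27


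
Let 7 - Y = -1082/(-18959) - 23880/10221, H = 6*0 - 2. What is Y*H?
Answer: -1198760914/64593313 ≈ -18.559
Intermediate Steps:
H = -2 (H = 0 - 2 = -2)
Y = 599380457/64593313 (Y = 7 - (-1082/(-18959) - 23880/10221) = 7 - (-1082*(-1/18959) - 23880*1/10221) = 7 - (1082/18959 - 7960/3407) = 7 - 1*(-147227266/64593313) = 7 + 147227266/64593313 = 599380457/64593313 ≈ 9.2793)
Y*H = (599380457/64593313)*(-2) = -1198760914/64593313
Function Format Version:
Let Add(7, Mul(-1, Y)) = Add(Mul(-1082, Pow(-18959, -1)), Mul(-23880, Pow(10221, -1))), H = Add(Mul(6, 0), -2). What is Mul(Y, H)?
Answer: Rational(-1198760914, 64593313) ≈ -18.559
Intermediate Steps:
H = -2 (H = Add(0, -2) = -2)
Y = Rational(599380457, 64593313) (Y = Add(7, Mul(-1, Add(Mul(-1082, Pow(-18959, -1)), Mul(-23880, Pow(10221, -1))))) = Add(7, Mul(-1, Add(Mul(-1082, Rational(-1, 18959)), Mul(-23880, Rational(1, 10221))))) = Add(7, Mul(-1, Add(Rational(1082, 18959), Rational(-7960, 3407)))) = Add(7, Mul(-1, Rational(-147227266, 64593313))) = Add(7, Rational(147227266, 64593313)) = Rational(599380457, 64593313) ≈ 9.2793)
Mul(Y, H) = Mul(Rational(599380457, 64593313), -2) = Rational(-1198760914, 64593313)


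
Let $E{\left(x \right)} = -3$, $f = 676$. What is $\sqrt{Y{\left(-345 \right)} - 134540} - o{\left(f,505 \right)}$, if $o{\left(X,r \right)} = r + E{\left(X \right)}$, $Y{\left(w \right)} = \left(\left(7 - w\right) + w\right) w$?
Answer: $-502 + 7 i \sqrt{2795} \approx -502.0 + 370.07 i$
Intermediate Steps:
$Y{\left(w \right)} = 7 w$
$o{\left(X,r \right)} = -3 + r$ ($o{\left(X,r \right)} = r - 3 = -3 + r$)
$\sqrt{Y{\left(-345 \right)} - 134540} - o{\left(f,505 \right)} = \sqrt{7 \left(-345\right) - 134540} - \left(-3 + 505\right) = \sqrt{-2415 - 134540} - 502 = \sqrt{-136955} - 502 = 7 i \sqrt{2795} - 502 = -502 + 7 i \sqrt{2795}$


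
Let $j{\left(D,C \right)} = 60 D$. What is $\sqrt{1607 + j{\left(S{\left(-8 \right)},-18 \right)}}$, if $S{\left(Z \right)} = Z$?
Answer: $7 \sqrt{23} \approx 33.571$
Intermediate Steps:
$\sqrt{1607 + j{\left(S{\left(-8 \right)},-18 \right)}} = \sqrt{1607 + 60 \left(-8\right)} = \sqrt{1607 - 480} = \sqrt{1127} = 7 \sqrt{23}$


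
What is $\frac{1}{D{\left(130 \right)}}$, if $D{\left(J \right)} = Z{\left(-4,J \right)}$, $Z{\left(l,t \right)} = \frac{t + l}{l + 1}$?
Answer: $- \frac{1}{42} \approx -0.02381$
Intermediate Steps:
$Z{\left(l,t \right)} = \frac{l + t}{1 + l}$
$D{\left(J \right)} = \frac{4}{3} - \frac{J}{3}$ ($D{\left(J \right)} = \frac{-4 + J}{1 - 4} = \frac{-4 + J}{-3} = - \frac{-4 + J}{3} = \frac{4}{3} - \frac{J}{3}$)
$\frac{1}{D{\left(130 \right)}} = \frac{1}{\frac{4}{3} - \frac{130}{3}} = \frac{1}{-42} = - \frac{1}{42}$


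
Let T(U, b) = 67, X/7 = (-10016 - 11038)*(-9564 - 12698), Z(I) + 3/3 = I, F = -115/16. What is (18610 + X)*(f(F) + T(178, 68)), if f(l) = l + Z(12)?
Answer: 1858656841459/8 ≈ 2.3233e+11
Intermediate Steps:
F = -115/16 (F = -115*1/16 = -115/16 ≈ -7.1875)
Z(I) = -1 + I
X = 3280929036 (X = 7*((-10016 - 11038)*(-9564 - 12698)) = 7*(-21054*(-22262)) = 7*468704148 = 3280929036)
f(l) = 11 + l (f(l) = l + (-1 + 12) = l + 11 = 11 + l)
(18610 + X)*(f(F) + T(178, 68)) = (18610 + 3280929036)*((11 - 115/16) + 67) = 3280947646*(61/16 + 67) = 3280947646*(1133/16) = 1858656841459/8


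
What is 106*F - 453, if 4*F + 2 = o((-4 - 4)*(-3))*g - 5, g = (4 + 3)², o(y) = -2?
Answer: -6471/2 ≈ -3235.5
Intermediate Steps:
g = 49 (g = 7² = 49)
F = -105/4 (F = -½ + (-2*49 - 5)/4 = -½ + (-98 - 5)/4 = -½ + (¼)*(-103) = -½ - 103/4 = -105/4 ≈ -26.250)
106*F - 453 = 106*(-105/4) - 453 = -5565/2 - 453 = -6471/2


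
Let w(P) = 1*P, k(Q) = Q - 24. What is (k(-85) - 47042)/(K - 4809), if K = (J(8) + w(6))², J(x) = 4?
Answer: 47151/4709 ≈ 10.013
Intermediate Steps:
k(Q) = -24 + Q
w(P) = P
K = 100 (K = (4 + 6)² = 10² = 100)
(k(-85) - 47042)/(K - 4809) = ((-24 - 85) - 47042)/(100 - 4809) = (-109 - 47042)/(-4709) = -47151*(-1/4709) = 47151/4709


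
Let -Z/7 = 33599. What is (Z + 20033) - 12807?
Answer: -227967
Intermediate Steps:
Z = -235193 (Z = -7*33599 = -235193)
(Z + 20033) - 12807 = (-235193 + 20033) - 12807 = -215160 - 12807 = -227967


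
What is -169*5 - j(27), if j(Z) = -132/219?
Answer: -61641/73 ≈ -844.40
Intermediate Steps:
j(Z) = -44/73 (j(Z) = -132*1/219 = -44/73)
-169*5 - j(27) = -169*5 - 1*(-44/73) = -845 + 44/73 = -61641/73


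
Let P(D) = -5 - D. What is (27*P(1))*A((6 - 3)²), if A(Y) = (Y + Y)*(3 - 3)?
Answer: 0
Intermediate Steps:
A(Y) = 0 (A(Y) = (2*Y)*0 = 0)
(27*P(1))*A((6 - 3)²) = (27*(-5 - 1*1))*0 = (27*(-5 - 1))*0 = (27*(-6))*0 = -162*0 = 0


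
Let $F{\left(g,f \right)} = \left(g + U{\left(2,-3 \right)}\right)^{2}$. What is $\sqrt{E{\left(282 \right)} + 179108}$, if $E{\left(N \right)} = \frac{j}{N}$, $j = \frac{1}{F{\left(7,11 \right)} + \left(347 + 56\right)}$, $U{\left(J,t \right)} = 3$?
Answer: $\frac{\sqrt{3603704492379174}}{141846} \approx 423.21$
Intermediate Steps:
$F{\left(g,f \right)} = \left(3 + g\right)^{2}$ ($F{\left(g,f \right)} = \left(g + 3\right)^{2} = \left(3 + g\right)^{2}$)
$j = \frac{1}{503}$ ($j = \frac{1}{\left(3 + 7\right)^{2} + \left(347 + 56\right)} = \frac{1}{10^{2} + 403} = \frac{1}{100 + 403} = \frac{1}{503} \approx 0.0019881$)
$E{\left(N \right)} = \frac{1}{503 N}$
$\sqrt{E{\left(282 \right)} + 179108} = \sqrt{\frac{1}{503 \cdot 282} + 179108} = \sqrt{\frac{1}{503} \cdot \frac{1}{282} + 179108} = \sqrt{\frac{1}{141846} + 179108} = \sqrt{\frac{25405753369}{141846}} = \frac{\sqrt{3603704492379174}}{141846}$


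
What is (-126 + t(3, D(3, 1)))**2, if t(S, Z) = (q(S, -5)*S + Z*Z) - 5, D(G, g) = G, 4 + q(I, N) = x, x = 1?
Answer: 17161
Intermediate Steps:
q(I, N) = -3 (q(I, N) = -4 + 1 = -3)
t(S, Z) = -5 + Z**2 - 3*S (t(S, Z) = (-3*S + Z*Z) - 5 = (-3*S + Z**2) - 5 = (Z**2 - 3*S) - 5 = -5 + Z**2 - 3*S)
(-126 + t(3, D(3, 1)))**2 = (-126 + (-5 + 3**2 - 3*3))**2 = (-126 + (-5 + 9 - 9))**2 = (-126 - 5)**2 = (-131)**2 = 17161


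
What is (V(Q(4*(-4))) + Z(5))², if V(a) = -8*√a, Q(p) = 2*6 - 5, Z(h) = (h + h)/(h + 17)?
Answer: 54233/121 - 80*√7/11 ≈ 428.96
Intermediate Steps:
Z(h) = 2*h/(17 + h) (Z(h) = (2*h)/(17 + h) = 2*h/(17 + h))
Q(p) = 7 (Q(p) = 12 - 5 = 7)
(V(Q(4*(-4))) + Z(5))² = (-8*√7 + 2*5/(17 + 5))² = (-8*√7 + 2*5/22)² = (-8*√7 + 2*5*(1/22))² = (-8*√7 + 5/11)² = (5/11 - 8*√7)²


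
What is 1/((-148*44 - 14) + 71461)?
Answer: 1/64935 ≈ 1.5400e-5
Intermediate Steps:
1/((-148*44 - 14) + 71461) = 1/((-6512 - 14) + 71461) = 1/(-6526 + 71461) = 1/64935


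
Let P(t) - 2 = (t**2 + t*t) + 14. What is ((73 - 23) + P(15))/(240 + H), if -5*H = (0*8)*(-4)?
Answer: 43/20 ≈ 2.1500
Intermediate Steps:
P(t) = 16 + 2*t**2 (P(t) = 2 + ((t**2 + t*t) + 14) = 2 + ((t**2 + t**2) + 14) = 2 + (2*t**2 + 14) = 2 + (14 + 2*t**2) = 16 + 2*t**2)
H = 0 (H = -0*8*(-4)/5 = -0*(-4) = -1/5*0 = 0)
((73 - 23) + P(15))/(240 + H) = ((73 - 23) + (16 + 2*15**2))/(240 + 0) = (50 + (16 + 2*225))/240 = (50 + (16 + 450))*(1/240) = (50 + 466)*(1/240) = 516*(1/240) = 43/20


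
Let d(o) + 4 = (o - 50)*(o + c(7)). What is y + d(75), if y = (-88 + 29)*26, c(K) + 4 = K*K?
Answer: 1462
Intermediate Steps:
c(K) = -4 + K**2 (c(K) = -4 + K*K = -4 + K**2)
d(o) = -4 + (-50 + o)*(45 + o) (d(o) = -4 + (o - 50)*(o + (-4 + 7**2)) = -4 + (-50 + o)*(o + (-4 + 49)) = -4 + (-50 + o)*(o + 45) = -4 + (-50 + o)*(45 + o))
y = -1534 (y = -59*26 = -1534)
y + d(75) = -1534 + (-2254 + 75**2 - 5*75) = -1534 + (-2254 + 5625 - 375) = -1534 + 2996 = 1462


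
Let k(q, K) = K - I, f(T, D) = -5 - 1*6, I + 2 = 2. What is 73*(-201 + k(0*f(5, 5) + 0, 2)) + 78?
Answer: -14449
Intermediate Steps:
I = 0 (I = -2 + 2 = 0)
f(T, D) = -11 (f(T, D) = -5 - 6 = -11)
k(q, K) = K (k(q, K) = K - 1*0 = K + 0 = K)
73*(-201 + k(0*f(5, 5) + 0, 2)) + 78 = 73*(-201 + 2) + 78 = 73*(-199) + 78 = -14527 + 78 = -14449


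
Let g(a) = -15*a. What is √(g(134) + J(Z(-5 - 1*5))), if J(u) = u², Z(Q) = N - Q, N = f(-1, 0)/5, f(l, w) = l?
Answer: I*√47849/5 ≈ 43.749*I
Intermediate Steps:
N = -⅕ (N = -1/5 = -1*⅕ = -⅕ ≈ -0.20000)
Z(Q) = -⅕ - Q
√(g(134) + J(Z(-5 - 1*5))) = √(-15*134 + (-⅕ - (-5 - 1*5))²) = √(-2010 + (-⅕ - (-5 - 5))²) = √(-2010 + (-⅕ - 1*(-10))²) = √(-2010 + (-⅕ + 10)²) = √(-2010 + (49/5)²) = √(-2010 + 2401/25) = √(-47849/25) = I*√47849/5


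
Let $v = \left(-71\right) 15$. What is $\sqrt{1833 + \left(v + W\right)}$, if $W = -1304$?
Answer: $2 i \sqrt{134} \approx 23.152 i$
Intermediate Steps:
$v = -1065$
$\sqrt{1833 + \left(v + W\right)} = \sqrt{1833 - 2369} = \sqrt{-536} = 2 i \sqrt{134}$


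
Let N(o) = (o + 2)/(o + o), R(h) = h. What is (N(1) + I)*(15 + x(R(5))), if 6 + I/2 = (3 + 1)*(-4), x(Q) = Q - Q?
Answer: -1275/2 ≈ -637.50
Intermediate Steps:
N(o) = (2 + o)/(2*o) (N(o) = (2 + o)/((2*o)) = (2 + o)*(1/(2*o)) = (2 + o)/(2*o))
x(Q) = 0
I = -44 (I = -12 + 2*((3 + 1)*(-4)) = -12 + 2*(4*(-4)) = -12 + 2*(-16) = -12 - 32 = -44)
(N(1) + I)*(15 + x(R(5))) = ((½)*(2 + 1)/1 - 44)*(15 + 0) = ((½)*1*3 - 44)*15 = (3/2 - 44)*15 = -85/2*15 = -1275/2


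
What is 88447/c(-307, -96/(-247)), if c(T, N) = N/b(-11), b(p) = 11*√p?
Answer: 240310499*I*√11/96 ≈ 8.3023e+6*I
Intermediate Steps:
c(T, N) = -I*N*√11/121 (c(T, N) = N/((11*√(-11))) = N/((11*(I*√11))) = N/((11*I*√11)) = N*(-I*√11/121) = -I*N*√11/121)
88447/c(-307, -96/(-247)) = 88447/((-I*(-96/(-247))*√11/121)) = 88447/((-I*(-96*(-1/247))*√11/121)) = 88447/((-1/121*I*96/247*√11)) = 88447/((-96*I*√11/29887)) = 88447*(2717*I*√11/96) = 240310499*I*√11/96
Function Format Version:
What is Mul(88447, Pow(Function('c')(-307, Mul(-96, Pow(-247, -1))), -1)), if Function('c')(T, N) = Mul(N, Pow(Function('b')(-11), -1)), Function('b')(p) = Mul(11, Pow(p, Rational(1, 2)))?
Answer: Mul(Rational(240310499, 96), I, Pow(11, Rational(1, 2))) ≈ Mul(8.3023e+6, I)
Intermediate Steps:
Function('c')(T, N) = Mul(Rational(-1, 121), I, N, Pow(11, Rational(1, 2))) (Function('c')(T, N) = Mul(N, Pow(Mul(11, Pow(-11, Rational(1, 2))), -1)) = Mul(N, Pow(Mul(11, Mul(I, Pow(11, Rational(1, 2)))), -1)) = Mul(N, Pow(Mul(11, I, Pow(11, Rational(1, 2))), -1)) = Mul(N, Mul(Rational(-1, 121), I, Pow(11, Rational(1, 2)))) = Mul(Rational(-1, 121), I, N, Pow(11, Rational(1, 2))))
Mul(88447, Pow(Function('c')(-307, Mul(-96, Pow(-247, -1))), -1)) = Mul(88447, Pow(Mul(Rational(-1, 121), I, Mul(-96, Pow(-247, -1)), Pow(11, Rational(1, 2))), -1)) = Mul(88447, Pow(Mul(Rational(-1, 121), I, Mul(-96, Rational(-1, 247)), Pow(11, Rational(1, 2))), -1)) = Mul(88447, Pow(Mul(Rational(-1, 121), I, Rational(96, 247), Pow(11, Rational(1, 2))), -1)) = Mul(88447, Pow(Mul(Rational(-96, 29887), I, Pow(11, Rational(1, 2))), -1)) = Mul(88447, Mul(Rational(2717, 96), I, Pow(11, Rational(1, 2)))) = Mul(Rational(240310499, 96), I, Pow(11, Rational(1, 2)))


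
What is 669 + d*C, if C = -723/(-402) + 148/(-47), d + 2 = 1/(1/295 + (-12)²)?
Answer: 179707923957/267545338 ≈ 671.69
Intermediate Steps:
d = -84667/42481 (d = -2 + 1/(1/295 + (-12)²) = -2 + 1/(1/295 + 144) = -2 + 1/(42481/295) = -2 + 295/42481 = -84667/42481 ≈ -1.9931)
C = -8505/6298 (C = -723*(-1/402) + 148*(-1/47) = 241/134 - 148/47 = -8505/6298 ≈ -1.3504)
669 + d*C = 669 - 84667/42481*(-8505/6298) = 669 + 720092835/267545338 = 179707923957/267545338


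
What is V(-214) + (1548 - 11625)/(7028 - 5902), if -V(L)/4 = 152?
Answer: -694685/1126 ≈ -616.95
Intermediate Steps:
V(L) = -608 (V(L) = -4*152 = -608)
V(-214) + (1548 - 11625)/(7028 - 5902) = -608 + (1548 - 11625)/(7028 - 5902) = -608 - 10077/1126 = -694685/1126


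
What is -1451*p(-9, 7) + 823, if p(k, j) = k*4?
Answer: 53059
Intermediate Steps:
p(k, j) = 4*k
-1451*p(-9, 7) + 823 = -5804*(-9) + 823 = -1451*(-36) + 823 = 52236 + 823 = 53059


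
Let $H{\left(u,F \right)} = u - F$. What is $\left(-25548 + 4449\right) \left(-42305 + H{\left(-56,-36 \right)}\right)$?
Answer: $893015175$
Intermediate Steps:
$\left(-25548 + 4449\right) \left(-42305 + H{\left(-56,-36 \right)}\right) = \left(-25548 + 4449\right) \left(-42305 - 20\right) = - 21099 \left(-42305 + \left(-56 + 36\right)\right) = - 21099 \left(-42305 - 20\right) = \left(-21099\right) \left(-42325\right) = 893015175$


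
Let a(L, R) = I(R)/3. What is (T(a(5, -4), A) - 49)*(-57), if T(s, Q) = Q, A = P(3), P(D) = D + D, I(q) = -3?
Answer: 2451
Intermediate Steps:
P(D) = 2*D
A = 6 (A = 2*3 = 6)
a(L, R) = -1 (a(L, R) = -3/3 = -3*⅓ = -1)
(T(a(5, -4), A) - 49)*(-57) = (6 - 49)*(-57) = -43*(-57) = 2451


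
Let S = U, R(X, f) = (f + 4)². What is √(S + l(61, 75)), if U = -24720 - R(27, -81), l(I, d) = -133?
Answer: I*√30782 ≈ 175.45*I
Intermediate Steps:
R(X, f) = (4 + f)²
U = -30649 (U = -24720 - (4 - 81)² = -24720 - 1*(-77)² = -24720 - 1*5929 = -24720 - 5929 = -30649)
S = -30649
√(S + l(61, 75)) = √(-30649 - 133) = √(-30782) = I*√30782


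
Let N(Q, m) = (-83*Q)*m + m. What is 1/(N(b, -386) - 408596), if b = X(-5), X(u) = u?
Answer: -1/569172 ≈ -1.7569e-6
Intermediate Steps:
b = -5
N(Q, m) = m - 83*Q*m (N(Q, m) = -83*Q*m + m = m - 83*Q*m)
1/(N(b, -386) - 408596) = 1/(-386*(1 - 83*(-5)) - 408596) = 1/(-386*(1 + 415) - 408596) = 1/(-386*416 - 408596) = 1/(-160576 - 408596) = 1/(-569172) = -1/569172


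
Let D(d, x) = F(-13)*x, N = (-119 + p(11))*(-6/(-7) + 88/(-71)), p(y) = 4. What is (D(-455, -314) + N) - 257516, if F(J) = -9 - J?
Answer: -128587834/497 ≈ -2.5873e+5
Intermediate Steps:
N = 21850/497 (N = (-119 + 4)*(-6/(-7) + 88/(-71)) = -115*(-6*(-⅐) + 88*(-1/71)) = -115*(6/7 - 88/71) = -115*(-190/497) = 21850/497 ≈ 43.964)
D(d, x) = 4*x (D(d, x) = (-9 - 1*(-13))*x = (-9 + 13)*x = 4*x)
(D(-455, -314) + N) - 257516 = (4*(-314) + 21850/497) - 257516 = (-1256 + 21850/497) - 257516 = -602382/497 - 257516 = -128587834/497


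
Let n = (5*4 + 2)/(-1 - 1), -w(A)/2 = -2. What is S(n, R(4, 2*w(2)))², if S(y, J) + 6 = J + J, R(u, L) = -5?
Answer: 256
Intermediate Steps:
w(A) = 4 (w(A) = -2*(-2) = 4)
n = -11 (n = (20 + 2)/(-2) = 22*(-½) = -11)
S(y, J) = -6 + 2*J (S(y, J) = -6 + (J + J) = -6 + 2*J)
S(n, R(4, 2*w(2)))² = (-6 + 2*(-5))² = (-6 - 10)² = (-16)² = 256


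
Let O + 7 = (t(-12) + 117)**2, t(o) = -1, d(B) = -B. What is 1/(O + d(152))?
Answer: 1/13297 ≈ 7.5205e-5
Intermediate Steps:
O = 13449 (O = -7 + (-1 + 117)**2 = -7 + 116**2 = -7 + 13456 = 13449)
1/(O + d(152)) = 1/(13449 - 1*152) = 1/(13449 - 152) = 1/13297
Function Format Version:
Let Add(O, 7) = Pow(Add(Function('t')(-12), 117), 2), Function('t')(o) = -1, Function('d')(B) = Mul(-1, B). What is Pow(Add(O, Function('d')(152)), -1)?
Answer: Rational(1, 13297) ≈ 7.5205e-5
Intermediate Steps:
O = 13449 (O = Add(-7, Pow(Add(-1, 117), 2)) = Add(-7, Pow(116, 2)) = Add(-7, 13456) = 13449)
Pow(Add(O, Function('d')(152)), -1) = Pow(Add(13449, Mul(-1, 152)), -1) = Pow(Add(13449, -152), -1) = Pow(13297, -1) = Rational(1, 13297)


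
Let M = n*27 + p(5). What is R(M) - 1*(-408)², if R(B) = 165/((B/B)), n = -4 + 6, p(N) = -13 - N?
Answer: -166299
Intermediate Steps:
n = 2
M = 36 (M = 2*27 + (-13 - 1*5) = 54 + (-13 - 5) = 54 - 18 = 36)
R(B) = 165 (R(B) = 165/1 = 165*1 = 165)
R(M) - 1*(-408)² = 165 - 1*(-408)² = 165 - 1*166464 = 165 - 166464 = -166299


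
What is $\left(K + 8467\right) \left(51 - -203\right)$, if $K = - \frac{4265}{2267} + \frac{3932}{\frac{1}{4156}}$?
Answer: $\frac{9414542026352}{2267} \approx 4.1529 \cdot 10^{9}$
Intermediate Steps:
$K = \frac{37045931399}{2267}$ ($K = \left(-4265\right) \frac{1}{2267} + 3932 \frac{1}{\frac{1}{4156}} = - \frac{4265}{2267} + 3932 \cdot 4156 = - \frac{4265}{2267} + 16341392 = \frac{37045931399}{2267} \approx 1.6341 \cdot 10^{7}$)
$\left(K + 8467\right) \left(51 - -203\right) = \left(\frac{37045931399}{2267} + 8467\right) \left(51 - -203\right) = \frac{37065126088 \left(51 + 203\right)}{2267} = \frac{37065126088}{2267} \cdot 254 = \frac{9414542026352}{2267}$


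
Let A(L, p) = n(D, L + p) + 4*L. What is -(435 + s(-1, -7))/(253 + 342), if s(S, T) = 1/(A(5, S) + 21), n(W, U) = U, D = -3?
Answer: -19576/26775 ≈ -0.73113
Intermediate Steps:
A(L, p) = p + 5*L (A(L, p) = (L + p) + 4*L = p + 5*L)
s(S, T) = 1/(46 + S) (s(S, T) = 1/((S + 5*5) + 21) = 1/((S + 25) + 21) = 1/((25 + S) + 21) = 1/(46 + S))
-(435 + s(-1, -7))/(253 + 342) = -(435 + 1/(46 - 1))/(253 + 342) = -(435 + 1/45)/595 = -19576/(45*595) = -1*19576/26775 = -19576/26775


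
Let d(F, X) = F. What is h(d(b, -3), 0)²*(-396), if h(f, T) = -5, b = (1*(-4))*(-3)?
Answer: -9900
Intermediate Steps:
b = 12 (b = -4*(-3) = 12)
h(d(b, -3), 0)²*(-396) = (-5)²*(-396) = 25*(-396) = -9900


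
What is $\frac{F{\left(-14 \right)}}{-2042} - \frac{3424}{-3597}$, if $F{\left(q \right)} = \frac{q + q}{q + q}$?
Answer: $\frac{6988211}{7345074} \approx 0.95142$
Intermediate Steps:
$F{\left(q \right)} = 1$ ($F{\left(q \right)} = \frac{2 q}{2 q} = 2 q \frac{1}{2 q} = 1$)
$\frac{F{\left(-14 \right)}}{-2042} - \frac{3424}{-3597} = 1 \frac{1}{-2042} - \frac{3424}{-3597} = 1 \left(- \frac{1}{2042}\right) - - \frac{3424}{3597} = - \frac{1}{2042} + \frac{3424}{3597} = \frac{6988211}{7345074}$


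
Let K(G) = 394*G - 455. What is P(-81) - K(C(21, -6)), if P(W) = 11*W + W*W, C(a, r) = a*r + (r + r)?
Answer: 60497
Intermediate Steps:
C(a, r) = 2*r + a*r (C(a, r) = a*r + 2*r = 2*r + a*r)
P(W) = W² + 11*W (P(W) = 11*W + W² = W² + 11*W)
K(G) = -455 + 394*G
P(-81) - K(C(21, -6)) = -81*(11 - 81) - (-455 + 394*(-6*(2 + 21))) = -81*(-70) - (-455 + 394*(-6*23)) = 5670 - (-455 + 394*(-138)) = 5670 - (-455 - 54372) = 5670 - 1*(-54827) = 5670 + 54827 = 60497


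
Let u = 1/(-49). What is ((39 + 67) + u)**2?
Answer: 26967249/2401 ≈ 11232.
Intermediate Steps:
u = -1/49 ≈ -0.020408
((39 + 67) + u)**2 = ((39 + 67) - 1/49)**2 = (106 - 1/49)**2 = (5193/49)**2 = 26967249/2401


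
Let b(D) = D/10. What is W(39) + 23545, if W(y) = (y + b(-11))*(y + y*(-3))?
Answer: 102944/5 ≈ 20589.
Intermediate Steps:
b(D) = D/10 (b(D) = D*(1/10) = D/10)
W(y) = -2*y*(-11/10 + y) (W(y) = (y + (1/10)*(-11))*(y + y*(-3)) = (y - 11/10)*(y - 3*y) = (-11/10 + y)*(-2*y) = -2*y*(-11/10 + y))
W(39) + 23545 = (1/5)*39*(11 - 10*39) + 23545 = (1/5)*39*(11 - 390) + 23545 = (1/5)*39*(-379) + 23545 = -14781/5 + 23545 = 102944/5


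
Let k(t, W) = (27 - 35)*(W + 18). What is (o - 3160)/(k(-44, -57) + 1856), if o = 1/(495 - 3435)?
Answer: -9290401/6373920 ≈ -1.4576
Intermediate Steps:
k(t, W) = -144 - 8*W (k(t, W) = -8*(18 + W) = -144 - 8*W)
o = -1/2940 (o = 1/(-2940) = -1/2940 ≈ -0.00034014)
(o - 3160)/(k(-44, -57) + 1856) = (-1/2940 - 3160)/((-144 - 8*(-57)) + 1856) = -9290401/(2940*((-144 + 456) + 1856)) = -9290401/(2940*(312 + 1856)) = -9290401/2940/2168 = -9290401/2940*1/2168 = -9290401/6373920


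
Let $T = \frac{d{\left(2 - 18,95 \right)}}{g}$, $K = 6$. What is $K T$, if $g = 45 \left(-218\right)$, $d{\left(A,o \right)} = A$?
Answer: $\frac{16}{1635} \approx 0.0097859$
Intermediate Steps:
$g = -9810$
$T = \frac{8}{4905}$ ($T = \frac{2 - 18}{-9810} = \left(-16\right) \left(- \frac{1}{9810}\right) = \frac{8}{4905} \approx 0.001631$)
$K T = 6 \cdot \frac{8}{4905} = \frac{16}{1635}$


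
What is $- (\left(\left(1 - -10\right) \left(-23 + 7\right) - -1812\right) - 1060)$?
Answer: $-576$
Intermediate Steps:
$- (\left(\left(1 - -10\right) \left(-23 + 7\right) - -1812\right) - 1060) = - (\left(\left(1 + 10\right) \left(-16\right) + 1812\right) - 1060) = - (\left(11 \left(-16\right) + 1812\right) - 1060) = - (\left(-176 + 1812\right) - 1060) = - (1636 - 1060) = \left(-1\right) 576 = -576$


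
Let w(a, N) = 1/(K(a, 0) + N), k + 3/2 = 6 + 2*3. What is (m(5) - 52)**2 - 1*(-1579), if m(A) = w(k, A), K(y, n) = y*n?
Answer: 106556/25 ≈ 4262.2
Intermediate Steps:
k = 21/2 (k = -3/2 + (6 + 2*3) = -3/2 + (6 + 6) = -3/2 + 12 = 21/2 ≈ 10.500)
K(y, n) = n*y
w(a, N) = 1/N (w(a, N) = 1/(0*a + N) = 1/(0 + N) = 1/N)
m(A) = 1/A
(m(5) - 52)**2 - 1*(-1579) = (1/5 - 52)**2 - 1*(-1579) = (1/5 - 52)**2 + 1579 = (-259/5)**2 + 1579 = 67081/25 + 1579 = 106556/25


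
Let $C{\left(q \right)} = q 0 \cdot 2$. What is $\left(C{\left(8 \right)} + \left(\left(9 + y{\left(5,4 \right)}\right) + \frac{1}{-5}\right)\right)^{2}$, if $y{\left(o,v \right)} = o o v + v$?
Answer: $\frac{318096}{25} \approx 12724.0$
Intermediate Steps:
$y{\left(o,v \right)} = v + v o^{2}$ ($y{\left(o,v \right)} = o^{2} v + v = v o^{2} + v = v + v o^{2}$)
$C{\left(q \right)} = 0$ ($C{\left(q \right)} = 0 \cdot 2 = 0$)
$\left(C{\left(8 \right)} + \left(\left(9 + y{\left(5,4 \right)}\right) + \frac{1}{-5}\right)\right)^{2} = \left(0 + \left(\left(9 + 4 \left(1 + 5^{2}\right)\right) + \frac{1}{-5}\right)\right)^{2} = \left(0 - \left(- \frac{44}{5} - 4 \left(1 + 25\right)\right)\right)^{2} = \left(0 + \left(\left(9 + 4 \cdot 26\right) - \frac{1}{5}\right)\right)^{2} = \left(0 + \left(\left(9 + 104\right) - \frac{1}{5}\right)\right)^{2} = \left(0 + \left(113 - \frac{1}{5}\right)\right)^{2} = \left(0 + \frac{564}{5}\right)^{2} = \left(\frac{564}{5}\right)^{2} = \frac{318096}{25}$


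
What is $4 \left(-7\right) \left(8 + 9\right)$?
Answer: $-476$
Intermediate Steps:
$4 \left(-7\right) \left(8 + 9\right) = \left(-28\right) 17 = -476$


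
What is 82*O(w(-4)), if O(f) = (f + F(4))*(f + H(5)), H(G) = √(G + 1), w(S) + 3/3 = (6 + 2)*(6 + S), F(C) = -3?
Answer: 14760 + 984*√6 ≈ 17170.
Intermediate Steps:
w(S) = 47 + 8*S (w(S) = -1 + (6 + 2)*(6 + S) = -1 + 8*(6 + S) = -1 + (48 + 8*S) = 47 + 8*S)
H(G) = √(1 + G)
O(f) = (-3 + f)*(f + √6) (O(f) = (f - 3)*(f + √(1 + 5)) = (-3 + f)*(f + √6))
82*O(w(-4)) = 82*((47 + 8*(-4))² - 3*(47 + 8*(-4)) - 3*√6 + (47 + 8*(-4))*√6) = 82*((47 - 32)² - 3*(47 - 32) - 3*√6 + (47 - 32)*√6) = 82*(15² - 3*15 - 3*√6 + 15*√6) = 82*(225 - 45 - 3*√6 + 15*√6) = 82*(180 + 12*√6) = 14760 + 984*√6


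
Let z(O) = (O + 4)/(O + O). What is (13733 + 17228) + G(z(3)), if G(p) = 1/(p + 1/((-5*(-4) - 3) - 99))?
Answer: 4396585/142 ≈ 30962.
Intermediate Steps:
z(O) = (4 + O)/(2*O) (z(O) = (4 + O)/((2*O)) = (4 + O)*(1/(2*O)) = (4 + O)/(2*O))
G(p) = 1/(-1/82 + p) (G(p) = 1/(p + 1/((20 - 3) - 99)) = 1/(p + 1/(17 - 99)) = 1/(p + 1/(-82)) = 1/(p - 1/82) = 1/(-1/82 + p))
(13733 + 17228) + G(z(3)) = (13733 + 17228) + 82/(-1 + 82*((½)*(4 + 3)/3)) = 30961 + 82/(-1 + 82*((½)*(⅓)*7)) = 30961 + 82/(-1 + 82*(7/6)) = 30961 + 82/(-1 + 287/3) = 30961 + 82/(284/3) = 30961 + 82*(3/284) = 30961 + 123/142 = 4396585/142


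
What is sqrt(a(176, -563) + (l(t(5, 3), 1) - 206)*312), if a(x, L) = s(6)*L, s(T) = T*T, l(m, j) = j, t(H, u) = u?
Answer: 2*I*sqrt(21057) ≈ 290.22*I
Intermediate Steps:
s(T) = T**2
a(x, L) = 36*L (a(x, L) = 6**2*L = 36*L)
sqrt(a(176, -563) + (l(t(5, 3), 1) - 206)*312) = sqrt(36*(-563) + (1 - 206)*312) = sqrt(-20268 - 205*312) = sqrt(-20268 - 63960) = sqrt(-84228) = 2*I*sqrt(21057)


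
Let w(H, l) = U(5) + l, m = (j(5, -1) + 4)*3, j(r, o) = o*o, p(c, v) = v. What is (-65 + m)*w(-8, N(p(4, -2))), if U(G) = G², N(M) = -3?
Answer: -1100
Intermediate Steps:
j(r, o) = o²
m = 15 (m = ((-1)² + 4)*3 = (1 + 4)*3 = 5*3 = 15)
w(H, l) = 25 + l (w(H, l) = 5² + l = 25 + l)
(-65 + m)*w(-8, N(p(4, -2))) = (-65 + 15)*(25 - 3) = -50*22 = -1100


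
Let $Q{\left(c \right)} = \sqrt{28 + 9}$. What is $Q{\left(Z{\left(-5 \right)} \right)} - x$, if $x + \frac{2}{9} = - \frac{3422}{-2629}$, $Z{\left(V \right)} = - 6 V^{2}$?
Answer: $- \frac{25540}{23661} + \sqrt{37} \approx 5.0033$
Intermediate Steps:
$x = \frac{25540}{23661}$ ($x = - \frac{2}{9} - \frac{3422}{-2629} = - \frac{2}{9} - - \frac{3422}{2629} = - \frac{2}{9} + \frac{3422}{2629} = \frac{25540}{23661} \approx 1.0794$)
$Q{\left(c \right)} = \sqrt{37}$
$Q{\left(Z{\left(-5 \right)} \right)} - x = \sqrt{37} - \frac{25540}{23661} = - \frac{25540}{23661} + \sqrt{37}$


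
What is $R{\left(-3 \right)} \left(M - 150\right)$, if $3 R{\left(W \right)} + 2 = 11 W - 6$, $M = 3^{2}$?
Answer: $1927$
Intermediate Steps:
$M = 9$
$R{\left(W \right)} = - \frac{8}{3} + \frac{11 W}{3}$ ($R{\left(W \right)} = - \frac{2}{3} + \frac{11 W - 6}{3} = - \frac{2}{3} + \frac{-6 + 11 W}{3} = - \frac{2}{3} + \left(-2 + \frac{11 W}{3}\right) = - \frac{8}{3} + \frac{11 W}{3}$)
$R{\left(-3 \right)} \left(M - 150\right) = \left(- \frac{8}{3} + \frac{11}{3} \left(-3\right)\right) \left(9 - 150\right) = \left(- \frac{8}{3} - 11\right) \left(-141\right) = \left(- \frac{41}{3}\right) \left(-141\right) = 1927$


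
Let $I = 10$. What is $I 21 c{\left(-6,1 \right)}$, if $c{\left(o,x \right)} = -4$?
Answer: $-840$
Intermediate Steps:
$I 21 c{\left(-6,1 \right)} = 10 \cdot 21 \left(-4\right) = 210 \left(-4\right) = -840$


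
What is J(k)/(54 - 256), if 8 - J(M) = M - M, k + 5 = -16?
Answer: -4/101 ≈ -0.039604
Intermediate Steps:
k = -21 (k = -5 - 16 = -21)
J(M) = 8 (J(M) = 8 - (M - M) = 8 - 1*0 = 8 + 0 = 8)
J(k)/(54 - 256) = 8/(54 - 256) = 8/(-202) = -1/202*8 = -4/101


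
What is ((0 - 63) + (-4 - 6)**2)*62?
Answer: 2294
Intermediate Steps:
((0 - 63) + (-4 - 6)**2)*62 = (-63 + (-10)**2)*62 = (-63 + 100)*62 = 37*62 = 2294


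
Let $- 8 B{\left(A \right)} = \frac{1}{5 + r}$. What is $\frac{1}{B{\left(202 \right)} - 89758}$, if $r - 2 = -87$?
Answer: $- \frac{640}{57445119} \approx -1.1141 \cdot 10^{-5}$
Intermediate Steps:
$r = -85$ ($r = 2 - 87 = -85$)
$B{\left(A \right)} = \frac{1}{640}$ ($B{\left(A \right)} = - \frac{1}{8 \left(5 - 85\right)} = - \frac{1}{8 \left(-80\right)} = \left(- \frac{1}{8}\right) \left(- \frac{1}{80}\right) = \frac{1}{640}$)
$\frac{1}{B{\left(202 \right)} - 89758} = \frac{1}{\frac{1}{640} - 89758} = \frac{1}{- \frac{57445119}{640}} = - \frac{640}{57445119}$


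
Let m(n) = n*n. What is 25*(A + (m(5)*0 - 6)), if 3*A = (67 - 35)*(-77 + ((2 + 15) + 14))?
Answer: -37250/3 ≈ -12417.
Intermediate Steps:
m(n) = n²
A = -1472/3 (A = ((67 - 35)*(-77 + ((2 + 15) + 14)))/3 = (32*(-77 + (17 + 14)))/3 = (32*(-77 + 31))/3 = (32*(-46))/3 = (⅓)*(-1472) = -1472/3 ≈ -490.67)
25*(A + (m(5)*0 - 6)) = 25*(-1472/3 + (5²*0 - 6)) = 25*(-1472/3 + (25*0 - 6)) = 25*(-1472/3 + (0 - 6)) = 25*(-1472/3 - 6) = 25*(-1490/3) = -37250/3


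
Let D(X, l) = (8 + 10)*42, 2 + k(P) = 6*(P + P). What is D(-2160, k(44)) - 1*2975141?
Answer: -2974385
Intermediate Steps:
k(P) = -2 + 12*P (k(P) = -2 + 6*(P + P) = -2 + 6*(2*P) = -2 + 12*P)
D(X, l) = 756 (D(X, l) = 18*42 = 756)
D(-2160, k(44)) - 1*2975141 = 756 - 1*2975141 = 756 - 2975141 = -2974385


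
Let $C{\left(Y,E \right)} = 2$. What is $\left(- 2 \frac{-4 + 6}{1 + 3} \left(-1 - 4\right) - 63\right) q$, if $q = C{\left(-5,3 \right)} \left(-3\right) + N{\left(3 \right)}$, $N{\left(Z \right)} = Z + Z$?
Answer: $0$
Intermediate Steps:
$N{\left(Z \right)} = 2 Z$
$q = 0$ ($q = 2 \left(-3\right) + 2 \cdot 3 = -6 + 6 = 0$)
$\left(- 2 \frac{-4 + 6}{1 + 3} \left(-1 - 4\right) - 63\right) q = \left(- 2 \frac{-4 + 6}{1 + 3} \left(-1 - 4\right) - 63\right) 0 = \left(- 2 \cdot \frac{2}{4} \left(-1 - 4\right) - 63\right) 0 = \left(- 2 \cdot 2 \cdot \frac{1}{4} \left(-5\right) - 63\right) 0 = \left(\left(-2\right) \frac{1}{2} \left(-5\right) - 63\right) 0 = \left(\left(-1\right) \left(-5\right) - 63\right) 0 = \left(5 - 63\right) 0 = \left(-58\right) 0 = 0$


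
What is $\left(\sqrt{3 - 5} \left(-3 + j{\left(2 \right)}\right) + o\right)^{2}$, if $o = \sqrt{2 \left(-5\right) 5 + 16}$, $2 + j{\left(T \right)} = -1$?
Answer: $-106 + 24 \sqrt{17} \approx -7.0455$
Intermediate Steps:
$j{\left(T \right)} = -3$ ($j{\left(T \right)} = -2 - 1 = -3$)
$o = i \sqrt{34}$ ($o = \sqrt{\left(-10\right) 5 + 16} = \sqrt{-50 + 16} = \sqrt{-34} = i \sqrt{34} \approx 5.8309 i$)
$\left(\sqrt{3 - 5} \left(-3 + j{\left(2 \right)}\right) + o\right)^{2} = \left(\sqrt{3 - 5} \left(-3 - 3\right) + i \sqrt{34}\right)^{2} = \left(\sqrt{-2} \left(-6\right) + i \sqrt{34}\right)^{2} = \left(i \sqrt{2} \left(-6\right) + i \sqrt{34}\right)^{2} = \left(- 6 i \sqrt{2} + i \sqrt{34}\right)^{2} = \left(i \sqrt{34} - 6 i \sqrt{2}\right)^{2}$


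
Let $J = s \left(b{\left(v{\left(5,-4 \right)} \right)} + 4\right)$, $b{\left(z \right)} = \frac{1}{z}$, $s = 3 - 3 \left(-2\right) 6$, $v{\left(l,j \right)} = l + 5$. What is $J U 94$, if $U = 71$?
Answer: $\frac{5335863}{5} \approx 1.0672 \cdot 10^{6}$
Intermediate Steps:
$v{\left(l,j \right)} = 5 + l$
$s = 39$ ($s = 3 - \left(-6\right) 6 = 3 - -36 = 3 + 36 = 39$)
$J = \frac{1599}{10}$ ($J = 39 \left(\frac{1}{5 + 5} + 4\right) = 39 \left(\frac{1}{10} + 4\right) = 39 \cdot \frac{41}{10} = \frac{1599}{10} \approx 159.9$)
$J U 94 = \frac{1599}{10} \cdot 71 \cdot 94 = \frac{113529}{10} \cdot 94 = \frac{5335863}{5}$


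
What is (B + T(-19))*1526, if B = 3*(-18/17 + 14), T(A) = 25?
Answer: 1655710/17 ≈ 97395.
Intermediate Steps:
B = 660/17 (B = 3*(-18*1/17 + 14) = 3*(-18/17 + 14) = 3*(220/17) = 660/17 ≈ 38.824)
(B + T(-19))*1526 = (660/17 + 25)*1526 = (1085/17)*1526 = 1655710/17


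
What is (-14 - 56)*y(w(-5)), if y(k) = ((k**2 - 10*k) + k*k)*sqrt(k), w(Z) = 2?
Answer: 840*sqrt(2) ≈ 1187.9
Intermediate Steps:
y(k) = sqrt(k)*(-10*k + 2*k**2) (y(k) = ((k**2 - 10*k) + k**2)*sqrt(k) = (-10*k + 2*k**2)*sqrt(k) = sqrt(k)*(-10*k + 2*k**2))
(-14 - 56)*y(w(-5)) = (-14 - 56)*(2*2**(3/2)*(-5 + 2)) = -140*2*sqrt(2)*(-3) = -(-840)*sqrt(2) = 840*sqrt(2)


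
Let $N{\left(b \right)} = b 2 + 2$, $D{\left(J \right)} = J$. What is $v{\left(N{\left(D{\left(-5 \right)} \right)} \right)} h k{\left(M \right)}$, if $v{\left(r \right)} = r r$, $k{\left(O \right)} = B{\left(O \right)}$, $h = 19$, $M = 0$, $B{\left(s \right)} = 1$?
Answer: $1216$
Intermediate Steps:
$k{\left(O \right)} = 1$
$N{\left(b \right)} = 2 + 2 b$ ($N{\left(b \right)} = 2 b + 2 = 2 + 2 b$)
$v{\left(r \right)} = r^{2}$
$v{\left(N{\left(D{\left(-5 \right)} \right)} \right)} h k{\left(M \right)} = \left(2 + 2 \left(-5\right)\right)^{2} \cdot 19 \cdot 1 = \left(2 - 10\right)^{2} \cdot 19 \cdot 1 = \left(-8\right)^{2} \cdot 19 \cdot 1 = 64 \cdot 19 \cdot 1 = 1216 \cdot 1 = 1216$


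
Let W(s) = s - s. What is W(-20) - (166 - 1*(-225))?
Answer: -391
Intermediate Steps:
W(s) = 0
W(-20) - (166 - 1*(-225)) = 0 - (166 - 1*(-225)) = 0 - (166 + 225) = 0 - 1*391 = 0 - 391 = -391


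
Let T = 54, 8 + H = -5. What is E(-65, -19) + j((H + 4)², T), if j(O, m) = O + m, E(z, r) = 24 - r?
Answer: 178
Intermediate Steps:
H = -13 (H = -8 - 5 = -13)
E(-65, -19) + j((H + 4)², T) = (24 - 1*(-19)) + ((-13 + 4)² + 54) = (24 + 19) + ((-9)² + 54) = 43 + (81 + 54) = 43 + 135 = 178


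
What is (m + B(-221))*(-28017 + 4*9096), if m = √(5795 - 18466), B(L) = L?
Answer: -1849107 + 8367*I*√12671 ≈ -1.8491e+6 + 9.4184e+5*I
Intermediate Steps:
m = I*√12671 (m = √(-12671) = I*√12671 ≈ 112.57*I)
(m + B(-221))*(-28017 + 4*9096) = (I*√12671 - 221)*(-28017 + 4*9096) = (-221 + I*√12671)*(-28017 + 36384) = (-221 + I*√12671)*8367 = -1849107 + 8367*I*√12671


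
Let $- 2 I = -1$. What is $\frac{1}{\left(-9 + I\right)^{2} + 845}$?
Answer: $\frac{4}{3669} \approx 0.0010902$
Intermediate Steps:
$I = \frac{1}{2}$ ($I = \left(- \frac{1}{2}\right) \left(-1\right) = \frac{1}{2} \approx 0.5$)
$\frac{1}{\left(-9 + I\right)^{2} + 845} = \frac{1}{\left(-9 + \frac{1}{2}\right)^{2} + 845} = \frac{1}{\left(- \frac{17}{2}\right)^{2} + 845} = \frac{1}{\frac{289}{4} + 845} = \frac{1}{\frac{3669}{4}} = \frac{4}{3669}$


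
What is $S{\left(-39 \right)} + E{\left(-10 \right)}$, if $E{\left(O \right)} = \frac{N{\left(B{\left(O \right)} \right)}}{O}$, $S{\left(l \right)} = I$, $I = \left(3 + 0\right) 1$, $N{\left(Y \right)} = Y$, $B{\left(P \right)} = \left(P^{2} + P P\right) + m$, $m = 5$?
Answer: $- \frac{35}{2} \approx -17.5$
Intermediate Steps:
$B{\left(P \right)} = 5 + 2 P^{2}$ ($B{\left(P \right)} = \left(P^{2} + P P\right) + 5 = \left(P^{2} + P^{2}\right) + 5 = 2 P^{2} + 5 = 5 + 2 P^{2}$)
$I = 3$ ($I = 3 \cdot 1 = 3$)
$S{\left(l \right)} = 3$
$E{\left(O \right)} = \frac{5 + 2 O^{2}}{O}$
$S{\left(-39 \right)} + E{\left(-10 \right)} = 3 + \left(2 \left(-10\right) + \frac{5}{-10}\right) = 3 + \left(-20 + 5 \left(- \frac{1}{10}\right)\right) = 3 - \frac{41}{2} = - \frac{35}{2}$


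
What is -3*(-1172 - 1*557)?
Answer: 5187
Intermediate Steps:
-3*(-1172 - 1*557) = -3*(-1172 - 557) = -3*(-1729) = 5187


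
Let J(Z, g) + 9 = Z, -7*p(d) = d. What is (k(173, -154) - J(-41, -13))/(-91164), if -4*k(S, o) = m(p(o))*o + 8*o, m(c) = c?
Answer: -1205/91164 ≈ -0.013218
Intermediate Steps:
p(d) = -d/7
J(Z, g) = -9 + Z
k(S, o) = -2*o + o²/28 (k(S, o) = -((-o/7)*o + 8*o)/4 = -(-o²/7 + 8*o)/4 = -(8*o - o²/7)/4 = -2*o + o²/28)
(k(173, -154) - J(-41, -13))/(-91164) = ((1/28)*(-154)*(-56 - 154) - (-9 - 41))/(-91164) = ((1/28)*(-154)*(-210) - 1*(-50))*(-1/91164) = (1155 + 50)*(-1/91164) = 1205*(-1/91164) = -1205/91164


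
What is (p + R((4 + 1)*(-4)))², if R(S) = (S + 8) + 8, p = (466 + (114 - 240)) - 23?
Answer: 97969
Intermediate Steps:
p = 317 (p = (466 - 126) - 23 = 340 - 23 = 317)
R(S) = 16 + S (R(S) = (8 + S) + 8 = 16 + S)
(p + R((4 + 1)*(-4)))² = (317 + (16 + (4 + 1)*(-4)))² = (317 + (16 + 5*(-4)))² = (317 + (16 - 20))² = (317 - 4)² = 313² = 97969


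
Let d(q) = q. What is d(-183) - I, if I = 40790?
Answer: -40973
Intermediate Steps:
d(-183) - I = -183 - 1*40790 = -183 - 40790 = -40973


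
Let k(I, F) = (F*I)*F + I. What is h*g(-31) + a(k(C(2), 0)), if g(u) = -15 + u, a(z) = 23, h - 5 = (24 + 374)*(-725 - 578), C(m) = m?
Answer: 23855117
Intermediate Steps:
k(I, F) = I + I*F**2 (k(I, F) = I*F**2 + I = I + I*F**2)
h = -518589 (h = 5 + (24 + 374)*(-725 - 578) = 5 + 398*(-1303) = 5 - 518594 = -518589)
h*g(-31) + a(k(C(2), 0)) = -518589*(-15 - 31) + 23 = -518589*(-46) + 23 = 23855094 + 23 = 23855117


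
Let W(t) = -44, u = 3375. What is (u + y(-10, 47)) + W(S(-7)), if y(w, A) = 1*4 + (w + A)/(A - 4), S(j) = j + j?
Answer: 143442/43 ≈ 3335.9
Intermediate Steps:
S(j) = 2*j
y(w, A) = 4 + (A + w)/(-4 + A)
(u + y(-10, 47)) + W(S(-7)) = (3375 + (-16 - 10 + 5*47)/(-4 + 47)) - 44 = (3375 + (-16 - 10 + 235)/43) - 44 = (3375 + (1/43)*209) - 44 = (3375 + 209/43) - 44 = 145334/43 - 44 = 143442/43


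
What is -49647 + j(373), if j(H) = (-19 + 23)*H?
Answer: -48155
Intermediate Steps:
j(H) = 4*H
-49647 + j(373) = -49647 + 4*373 = -49647 + 1492 = -48155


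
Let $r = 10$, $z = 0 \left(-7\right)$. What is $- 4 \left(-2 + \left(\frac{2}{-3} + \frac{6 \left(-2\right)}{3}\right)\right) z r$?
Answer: $0$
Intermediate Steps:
$z = 0$
$- 4 \left(-2 + \left(\frac{2}{-3} + \frac{6 \left(-2\right)}{3}\right)\right) z r = - 4 \left(-2 + \left(\frac{2}{-3} + \frac{6 \left(-2\right)}{3}\right)\right) 0 \cdot 10 = - 4 \left(-2 + \left(2 \left(- \frac{1}{3}\right) - 4\right)\right) 0 \cdot 10 = - 4 \left(-2 - \frac{14}{3}\right) 0 \cdot 10 = \left(-4\right) \left(- \frac{20}{3}\right) 0 \cdot 10 = \frac{80}{3} \cdot 0 \cdot 10 = 0 \cdot 10 = 0$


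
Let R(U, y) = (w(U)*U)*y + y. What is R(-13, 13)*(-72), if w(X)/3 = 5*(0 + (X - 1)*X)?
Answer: 33217704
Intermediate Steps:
w(X) = 15*X*(-1 + X) (w(X) = 3*(5*(0 + (X - 1)*X)) = 3*(5*(0 + (-1 + X)*X)) = 3*(5*(0 + X*(-1 + X))) = 3*(5*(X*(-1 + X))) = 3*(5*X*(-1 + X)) = 15*X*(-1 + X))
R(U, y) = y + 15*y*U²*(-1 + U) (R(U, y) = ((15*U*(-1 + U))*U)*y + y = (15*U²*(-1 + U))*y + y = 15*y*U²*(-1 + U) + y = y + 15*y*U²*(-1 + U))
R(-13, 13)*(-72) = (13*(1 + 15*(-13)²*(-1 - 13)))*(-72) = (13*(1 + 15*169*(-14)))*(-72) = (13*(1 - 35490))*(-72) = (13*(-35489))*(-72) = -461357*(-72) = 33217704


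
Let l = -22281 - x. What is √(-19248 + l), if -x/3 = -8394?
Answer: I*√66711 ≈ 258.28*I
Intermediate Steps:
x = 25182 (x = -3*(-8394) = 25182)
l = -47463 (l = -22281 - 1*25182 = -22281 - 25182 = -47463)
√(-19248 + l) = √(-19248 - 47463) = √(-66711) = I*√66711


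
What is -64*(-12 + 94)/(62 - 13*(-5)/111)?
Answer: -582528/6947 ≈ -83.853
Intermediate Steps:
-64*(-12 + 94)/(62 - 13*(-5)/111) = -5248/(62 + 65*(1/111)) = -5248/(62 + 65/111) = -5248/6947/111 = -5248*111/6947 = -64*9102/6947 = -582528/6947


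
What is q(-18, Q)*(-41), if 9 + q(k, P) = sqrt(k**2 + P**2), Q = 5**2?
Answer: 369 - 41*sqrt(949) ≈ -894.04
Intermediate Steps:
Q = 25
q(k, P) = -9 + sqrt(P**2 + k**2) (q(k, P) = -9 + sqrt(k**2 + P**2) = -9 + sqrt(P**2 + k**2))
q(-18, Q)*(-41) = (-9 + sqrt(25**2 + (-18)**2))*(-41) = (-9 + sqrt(625 + 324))*(-41) = (-9 + sqrt(949))*(-41) = 369 - 41*sqrt(949)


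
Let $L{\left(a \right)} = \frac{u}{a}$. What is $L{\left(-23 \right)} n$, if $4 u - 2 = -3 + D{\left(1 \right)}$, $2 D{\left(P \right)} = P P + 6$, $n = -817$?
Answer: $\frac{4085}{184} \approx 22.201$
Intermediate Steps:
$D{\left(P \right)} = 3 + \frac{P^{2}}{2}$ ($D{\left(P \right)} = \frac{P P + 6}{2} = \frac{P^{2} + 6}{2} = \frac{6 + P^{2}}{2} = 3 + \frac{P^{2}}{2}$)
$u = \frac{5}{8}$ ($u = \frac{1}{2} + \frac{-3 + \left(3 + \frac{1^{2}}{2}\right)}{4} = \frac{1}{2} + \frac{-3 + \left(3 + \frac{1}{2} \cdot 1\right)}{4} = \frac{1}{2} + \frac{-3 + \left(3 + \frac{1}{2}\right)}{4} = \frac{1}{2} + \frac{-3 + \frac{7}{2}}{4} = \frac{1}{2} + \frac{1}{4} \cdot \frac{1}{2} = \frac{1}{2} + \frac{1}{8} = \frac{5}{8} \approx 0.625$)
$L{\left(a \right)} = \frac{5}{8 a}$
$L{\left(-23 \right)} n = \frac{5}{8 \left(-23\right)} \left(-817\right) = \frac{5}{8} \left(- \frac{1}{23}\right) \left(-817\right) = \left(- \frac{5}{184}\right) \left(-817\right) = \frac{4085}{184}$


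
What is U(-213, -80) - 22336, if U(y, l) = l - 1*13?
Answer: -22429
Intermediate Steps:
U(y, l) = -13 + l (U(y, l) = l - 13 = -13 + l)
U(-213, -80) - 22336 = (-13 - 80) - 22336 = -93 - 22336 = -22429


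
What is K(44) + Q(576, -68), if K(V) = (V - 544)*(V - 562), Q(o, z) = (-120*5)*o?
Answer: -86600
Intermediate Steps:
Q(o, z) = -600*o
K(V) = (-562 + V)*(-544 + V) (K(V) = (-544 + V)*(-562 + V) = (-562 + V)*(-544 + V))
K(44) + Q(576, -68) = (305728 + 44² - 1106*44) - 600*576 = (305728 + 1936 - 48664) - 345600 = 259000 - 345600 = -86600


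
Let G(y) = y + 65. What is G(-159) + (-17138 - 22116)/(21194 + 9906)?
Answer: -1481327/15550 ≈ -95.262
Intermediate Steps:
G(y) = 65 + y
G(-159) + (-17138 - 22116)/(21194 + 9906) = (65 - 159) + (-17138 - 22116)/(21194 + 9906) = -94 - 39254/31100 = -94 - 39254*1/31100 = -94 - 19627/15550 = -1481327/15550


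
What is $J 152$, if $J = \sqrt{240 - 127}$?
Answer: $152 \sqrt{113} \approx 1615.8$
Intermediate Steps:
$J = \sqrt{113} \approx 10.63$
$J 152 = \sqrt{113} \cdot 152 = 152 \sqrt{113}$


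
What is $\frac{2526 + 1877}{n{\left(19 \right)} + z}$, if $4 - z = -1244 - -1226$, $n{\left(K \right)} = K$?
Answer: $\frac{4403}{41} \approx 107.39$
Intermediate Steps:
$z = 22$ ($z = 4 - \left(-1244 - -1226\right) = 4 - \left(-1244 + 1226\right) = 4 - -18 = 4 + 18 = 22$)
$\frac{2526 + 1877}{n{\left(19 \right)} + z} = \frac{2526 + 1877}{19 + 22} = \frac{4403}{41}$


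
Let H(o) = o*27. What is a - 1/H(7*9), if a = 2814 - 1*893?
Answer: 3267620/1701 ≈ 1921.0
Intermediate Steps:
H(o) = 27*o
a = 1921 (a = 2814 - 893 = 1921)
a - 1/H(7*9) = 1921 - 1/(27*(7*9)) = 1921 - 1/(27*63) = 1921 - 1/1701 = 3267620/1701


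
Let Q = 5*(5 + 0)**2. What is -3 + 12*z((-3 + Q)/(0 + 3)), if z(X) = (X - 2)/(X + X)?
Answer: 165/61 ≈ 2.7049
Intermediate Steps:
Q = 125 (Q = 5*5**2 = 5*25 = 125)
z(X) = (-2 + X)/(2*X) (z(X) = (-2 + X)/((2*X)) = (-2 + X)*(1/(2*X)) = (-2 + X)/(2*X))
-3 + 12*z((-3 + Q)/(0 + 3)) = -3 + 12*((-2 + (-3 + 125)/(0 + 3))/(2*(((-3 + 125)/(0 + 3))))) = -3 + 12*((-2 + 122/3)/(2*((122/3)))) = -3 + 12*((-2 + 122*(1/3))/(2*((122*(1/3))))) = -3 + 12*((-2 + 122/3)/(2*(122/3))) = -3 + 12*((1/2)*(3/122)*(116/3)) = -3 + 12*(29/61) = -3 + 348/61 = 165/61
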